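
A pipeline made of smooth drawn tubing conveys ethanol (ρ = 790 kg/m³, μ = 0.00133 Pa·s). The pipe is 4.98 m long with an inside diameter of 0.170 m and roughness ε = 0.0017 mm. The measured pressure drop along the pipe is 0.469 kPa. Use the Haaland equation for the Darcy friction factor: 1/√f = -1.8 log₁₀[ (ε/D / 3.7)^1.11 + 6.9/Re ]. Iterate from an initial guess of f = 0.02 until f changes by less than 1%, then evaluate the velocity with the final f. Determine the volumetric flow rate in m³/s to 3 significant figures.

Q ≈ 0.0358 m³/s

Rearranging Darcy-Weisbach: V = √(2·ΔP·D/(f·L·ρ)). With ε/D = 1.7e-06/0.17 = 1e-05, iterate starting from f = 0.02:
  f = 0.02 → V = √(2·469·0.17/(0.02·4.98·790)) = 1.424 m/s; Re = ρVD/μ = 1.437e+05; f → 0.01659
  f = 0.01659 → V = 1.563 m/s; Re = 1.578e+05; f → 0.01629
  f = 0.01629 → V = 1.577 m/s; Re = 1.593e+05; f → 0.01626
Converged (Δf/f < 1%). With the final f = 0.01626: V = √(2·469·0.17/(0.01626·4.98·790)) = 1.579 m/s.
Q = V·A = 1.579·(π/4·0.17²) = 0.03584 m³/s = 0.0358 m³/s.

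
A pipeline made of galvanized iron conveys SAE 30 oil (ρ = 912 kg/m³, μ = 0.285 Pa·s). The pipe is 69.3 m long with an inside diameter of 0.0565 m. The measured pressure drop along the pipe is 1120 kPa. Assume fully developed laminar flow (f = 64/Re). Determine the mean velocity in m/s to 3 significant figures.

For laminar flow, f = 64/Re with Re = ρVD/μ, so Darcy-Weisbach reduces to ΔP = 32μLV/D². Solving for V: V = ΔP·D²/(32μL) = 1.12e+06·(0.0565)²/(32·0.285·69.3) = 5.657 m/s.
Check: Re = ρVD/μ = 912·5.657·0.0565/0.285 = 1023 < 2300, so the laminar assumption holds.

V ≈ 5.66 m/s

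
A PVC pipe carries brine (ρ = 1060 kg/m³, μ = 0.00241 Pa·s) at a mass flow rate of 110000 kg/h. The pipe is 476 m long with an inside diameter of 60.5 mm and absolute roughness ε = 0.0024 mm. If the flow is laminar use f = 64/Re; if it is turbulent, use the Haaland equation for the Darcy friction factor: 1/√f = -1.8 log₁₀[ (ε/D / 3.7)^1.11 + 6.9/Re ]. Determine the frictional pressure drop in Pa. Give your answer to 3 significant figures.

ṁ = 110000 kg/h = 110000/3600 = 30.56 kg/s.
A = πD²/4 = π(0.0605)²/4 = 0.002875 m²; mean velocity V = ṁ/(ρA) = 30.56/(1060 · 0.002875) = 10.03 m/s.
Reynolds number Re = ρVD/μ = 1060 · 10.03 · 0.0605 / 0.00241 = 2.668e+05.
Re > 4000 → turbulent. Relative roughness ε/D = 2.4e-06/0.0605 = 3.97e-05. Haaland: 1/√f = -1.8 log₁₀[(3.97e-05/3.7)^1.11 + 6.9/2.668e+05] = -1.8 log₁₀[3.04e-06 + 2.59e-05] = 8.17, so f = 0.01498.
Darcy-Weisbach: ΔP = f(L/D)(ρV²/2) = 0.01498·(476/0.0605)·(1060·10.03²/2) = 0.01498·7868·5.329e+04 = 6.281e+06 Pa.

ΔP ≈ 6.28×10^6 Pa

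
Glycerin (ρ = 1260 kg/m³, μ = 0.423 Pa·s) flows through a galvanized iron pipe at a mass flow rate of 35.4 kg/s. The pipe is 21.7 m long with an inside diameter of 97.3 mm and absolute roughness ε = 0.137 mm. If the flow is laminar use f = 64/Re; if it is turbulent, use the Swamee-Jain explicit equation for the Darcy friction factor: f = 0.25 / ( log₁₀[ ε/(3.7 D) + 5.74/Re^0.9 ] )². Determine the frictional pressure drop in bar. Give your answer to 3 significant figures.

ΔP ≈ 1.17 bar

A = πD²/4 = π(0.0973)²/4 = 0.007436 m²; mean velocity V = ṁ/(ρA) = 35.4/(1260 · 0.007436) = 3.778 m/s.
Reynolds number Re = ρVD/μ = 1260 · 3.778 · 0.0973 / 0.423 = 1095.
Re < 2300 → laminar flow, so f = 64/Re = 64/1095 = 0.05844 (the turbulent correlation is not needed).
Darcy-Weisbach: ΔP = f(L/D)(ρV²/2) = 0.05844·(21.7/0.0973)·(1260·3.778²/2) = 0.05844·223·8994 = 1.172e+05 Pa.
ΔP = 1.172e+05 Pa = 1.17 bar.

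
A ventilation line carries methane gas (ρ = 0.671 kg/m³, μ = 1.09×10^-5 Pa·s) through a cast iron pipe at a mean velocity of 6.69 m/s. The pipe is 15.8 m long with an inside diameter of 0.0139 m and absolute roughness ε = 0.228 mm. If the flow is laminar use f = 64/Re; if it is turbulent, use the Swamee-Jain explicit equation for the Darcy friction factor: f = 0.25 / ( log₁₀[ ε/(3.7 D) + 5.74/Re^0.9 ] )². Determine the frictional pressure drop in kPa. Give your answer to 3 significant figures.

Reynolds number Re = ρVD/μ = 0.671 · 6.69 · 0.0139 / 1.09e-05 = 5724.
Re > 4000 → turbulent. Relative roughness ε/D = 0.000228/0.0139 = 0.0164. Swamee-Jain: f = 0.25/(log₁₀[0.0164/3.7 + 5.74/5724^0.9])² = 0.25/(log₁₀[0.00443 + 0.00238])² = 0.25/(-2.167)² = 0.05326.
Darcy-Weisbach: ΔP = f(L/D)(ρV²/2) = 0.05326·(15.8/0.0139)·(0.671·6.69²/2) = 0.05326·1137·15.02 = 909.1 Pa.
ΔP = 909.1 Pa = 0.909 kPa.

ΔP ≈ 0.909 kPa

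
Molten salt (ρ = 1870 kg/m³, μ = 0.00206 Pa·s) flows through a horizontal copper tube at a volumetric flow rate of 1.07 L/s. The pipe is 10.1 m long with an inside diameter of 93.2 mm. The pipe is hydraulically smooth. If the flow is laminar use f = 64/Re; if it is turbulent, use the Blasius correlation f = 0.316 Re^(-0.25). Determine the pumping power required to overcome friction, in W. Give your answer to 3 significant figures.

Q = 1.07 L/s = 1.07/1000 = 0.00107 m³/s.
Cross-sectional area A = πD²/4 = π(0.0932)²/4 = 0.006822 m²; mean velocity V = Q/A = 0.00107/0.006822 = 0.1568 m/s.
Reynolds number Re = ρVD/μ = 1870 · 0.1568 · 0.0932 / 0.00206 = 1.327e+04.
Re > 4000 → turbulent. Smooth-pipe (Blasius): f = 0.316 Re^(-0.25) = 0.316/(1.327e+04)^0.25 = 0.02944.
Darcy-Weisbach: ΔP = f(L/D)(ρV²/2) = 0.02944·(10.1/0.0932)·(1870·0.1568²/2) = 0.02944·108.4·23 = 73.39 Pa.
Pumping power P = QΔP = 0.00107·73.39 = 0.07852 W = 0.0785 W.

P ≈ 0.0785 W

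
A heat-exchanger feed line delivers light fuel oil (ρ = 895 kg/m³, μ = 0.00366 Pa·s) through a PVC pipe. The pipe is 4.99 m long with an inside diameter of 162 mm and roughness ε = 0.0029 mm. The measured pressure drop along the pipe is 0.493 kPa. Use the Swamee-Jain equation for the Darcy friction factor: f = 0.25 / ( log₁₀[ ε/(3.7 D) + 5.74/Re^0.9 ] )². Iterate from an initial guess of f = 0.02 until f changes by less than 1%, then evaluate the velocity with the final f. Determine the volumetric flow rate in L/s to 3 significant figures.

Rearranging Darcy-Weisbach: V = √(2·ΔP·D/(f·L·ρ)). With ε/D = 2.9e-06/0.162 = 1.79e-05, iterate starting from f = 0.02:
  f = 0.02 → V = √(2·493·0.162/(0.02·4.99·895)) = 1.337 m/s; Re = ρVD/μ = 5.298e+04; f → 0.02057
  f = 0.02057 → V = 1.319 m/s; Re = 5.224e+04; f → 0.02063
Converged (Δf/f < 1%). With the final f = 0.02063: V = √(2·493·0.162/(0.02063·4.99·895)) = 1.317 m/s.
Q = V·A = 1.317·(π/4·0.162²) = 0.02714 m³/s = 27.1 L/s.

Q ≈ 27.1 L/s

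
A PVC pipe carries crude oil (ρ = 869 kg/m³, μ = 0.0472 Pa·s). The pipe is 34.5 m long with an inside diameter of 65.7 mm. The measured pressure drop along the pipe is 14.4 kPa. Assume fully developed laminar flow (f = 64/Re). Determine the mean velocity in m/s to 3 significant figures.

V ≈ 1.19 m/s

For laminar flow, f = 64/Re with Re = ρVD/μ, so Darcy-Weisbach reduces to ΔP = 32μLV/D². Solving for V: V = ΔP·D²/(32μL) = 1.44e+04·(0.0657)²/(32·0.0472·34.5) = 1.193 m/s.
Check: Re = ρVD/μ = 869·1.193·0.0657/0.0472 = 1443 < 2300, so the laminar assumption holds.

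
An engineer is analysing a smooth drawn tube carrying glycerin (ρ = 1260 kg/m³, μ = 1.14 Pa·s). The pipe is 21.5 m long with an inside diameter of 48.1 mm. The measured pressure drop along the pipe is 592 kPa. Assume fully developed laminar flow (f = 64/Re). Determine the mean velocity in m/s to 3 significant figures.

V ≈ 1.75 m/s

For laminar flow, f = 64/Re with Re = ρVD/μ, so Darcy-Weisbach reduces to ΔP = 32μLV/D². Solving for V: V = ΔP·D²/(32μL) = 5.92e+05·(0.0481)²/(32·1.14·21.5) = 1.746 m/s.
Check: Re = ρVD/μ = 1260·1.746·0.0481/1.14 = 92.84 < 2300, so the laminar assumption holds.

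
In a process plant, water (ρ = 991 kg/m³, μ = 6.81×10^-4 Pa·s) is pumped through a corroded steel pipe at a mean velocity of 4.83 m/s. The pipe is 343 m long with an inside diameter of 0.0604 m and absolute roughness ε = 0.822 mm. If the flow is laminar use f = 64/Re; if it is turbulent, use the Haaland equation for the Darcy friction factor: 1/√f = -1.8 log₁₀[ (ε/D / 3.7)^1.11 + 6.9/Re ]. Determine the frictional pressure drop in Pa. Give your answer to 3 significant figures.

ΔP ≈ 2.78×10^6 Pa

Reynolds number Re = ρVD/μ = 991 · 4.83 · 0.0604 / 0.000681 = 4.245e+05.
Re > 4000 → turbulent. Relative roughness ε/D = 0.000822/0.0604 = 0.0136. Haaland: 1/√f = -1.8 log₁₀[(0.0136/3.7)^1.11 + 6.9/4.245e+05] = -1.8 log₁₀[0.00199 + 1.63e-05] = 4.857, so f = 0.04238.
Darcy-Weisbach: ΔP = f(L/D)(ρV²/2) = 0.04238·(343/0.0604)·(991·4.83²/2) = 0.04238·5679·1.156e+04 = 2.782e+06 Pa.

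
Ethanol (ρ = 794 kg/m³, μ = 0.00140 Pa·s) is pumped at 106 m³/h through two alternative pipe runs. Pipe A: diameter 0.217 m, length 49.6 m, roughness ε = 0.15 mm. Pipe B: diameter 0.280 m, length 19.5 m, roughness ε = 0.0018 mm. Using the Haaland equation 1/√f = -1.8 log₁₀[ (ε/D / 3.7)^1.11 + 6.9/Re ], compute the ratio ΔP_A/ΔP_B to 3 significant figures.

Pipe A: V = Q/A = 0.02944/0.03698 = 0.7961 m/s; Re = 9.798e+04; ε/D = 0.000691; Haaland → f = 0.02088; ΔP_A = f(L/D)(ρV²/2) = 1201 Pa.
Pipe B: V = Q/A = 0.02944/0.06158 = 0.4782 m/s; Re = 7.594e+04; ε/D = 6.43e-06; Haaland → f = 0.01891; ΔP_B = f(L/D)(ρV²/2) = 119.6 Pa.
ΔP_A/ΔP_B = 1201/119.6 = 10.0.

ΔP_A/ΔP_B ≈ 10.0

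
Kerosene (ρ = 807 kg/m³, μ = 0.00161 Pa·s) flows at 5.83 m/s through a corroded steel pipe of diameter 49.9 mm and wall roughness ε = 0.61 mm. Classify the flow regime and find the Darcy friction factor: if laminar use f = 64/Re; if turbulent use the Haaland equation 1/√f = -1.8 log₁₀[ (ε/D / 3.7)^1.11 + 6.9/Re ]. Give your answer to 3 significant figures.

Re = ρVD/μ = 807·5.83·0.0499/0.00161 = 1.458e+05.
Re > 4000 → turbulent. ε/D = 0.00061/0.0499 = 0.0122; Haaland: 1/√f = -1.8 log₁₀[0.00176 + 4.73e-05] = 4.936, so f = 0.04104.

f ≈ 0.0410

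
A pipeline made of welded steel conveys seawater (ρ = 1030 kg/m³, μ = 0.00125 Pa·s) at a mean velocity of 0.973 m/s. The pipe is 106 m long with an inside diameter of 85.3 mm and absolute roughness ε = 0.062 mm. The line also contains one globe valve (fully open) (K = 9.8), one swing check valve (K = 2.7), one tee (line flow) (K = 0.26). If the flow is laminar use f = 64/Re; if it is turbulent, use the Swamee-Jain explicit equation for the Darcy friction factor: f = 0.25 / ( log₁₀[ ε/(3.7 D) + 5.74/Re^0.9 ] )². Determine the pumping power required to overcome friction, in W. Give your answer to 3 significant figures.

Reynolds number Re = ρVD/μ = 1030 · 0.973 · 0.0853 / 0.00125 = 6.839e+04.
Re > 4000 → turbulent. Relative roughness ε/D = 6.2e-05/0.0853 = 0.000727. Swamee-Jain: f = 0.25/(log₁₀[0.000727/3.7 + 5.74/6.839e+04^0.9])² = 0.25/(log₁₀[0.000196 + 0.000256])² = 0.25/(-3.345)² = 0.02234.
Total minor-loss coefficient ΣK = 1·9.8 + 1·2.7 + 1·0.26 = 12.8.
ΔP = [f·L/D + ΣK]·(ρV²/2) = [0.02234·106/0.0853 + 12.8]·(1030·0.973²/2) = [27.77 + 12.8]·487.6 = 1.976e+04 Pa.
Q = V·A = 0.973·0.005715 = 0.00556 m³/s.
Pumping power P = QΔP = 0.00556·1.976e+04 = 109.9 W = 110 W.

P ≈ 110 W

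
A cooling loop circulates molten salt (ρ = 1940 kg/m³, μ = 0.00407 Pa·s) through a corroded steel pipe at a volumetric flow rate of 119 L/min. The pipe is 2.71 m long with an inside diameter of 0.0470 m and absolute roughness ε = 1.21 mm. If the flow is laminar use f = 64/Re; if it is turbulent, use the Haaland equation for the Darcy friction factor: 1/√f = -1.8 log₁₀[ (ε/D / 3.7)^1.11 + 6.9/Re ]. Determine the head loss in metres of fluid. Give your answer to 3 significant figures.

Q = 119 L/min = 119/60000 = 0.001983 m³/s.
Cross-sectional area A = πD²/4 = π(0.047)²/4 = 0.001735 m²; mean velocity V = Q/A = 0.001983/0.001735 = 1.143 m/s.
Reynolds number Re = ρVD/μ = 1940 · 1.143 · 0.047 / 0.00407 = 2.561e+04.
Re > 4000 → turbulent. Relative roughness ε/D = 0.00121/0.047 = 0.0257. Haaland: 1/√f = -1.8 log₁₀[(0.0257/3.7)^1.11 + 6.9/2.561e+04] = -1.8 log₁₀[0.00403 + 0.000269] = 4.26, so f = 0.0551.
Darcy-Weisbach: ΔP = f(L/D)(ρV²/2) = 0.0551·(2.71/0.047)·(1940·1.143²/2) = 0.0551·57.66·1268 = 4027 Pa.
Head loss h_f = ΔP/(ρg) = 4027/(1940·9.81) = 0.212 m.

h_f ≈ 0.212 m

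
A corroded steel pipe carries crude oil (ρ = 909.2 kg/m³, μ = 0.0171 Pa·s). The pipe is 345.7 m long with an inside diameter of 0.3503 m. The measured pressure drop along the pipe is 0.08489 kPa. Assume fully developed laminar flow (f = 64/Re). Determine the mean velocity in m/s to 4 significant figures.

For laminar flow, f = 64/Re with Re = ρVD/μ, so Darcy-Weisbach reduces to ΔP = 32μLV/D². Solving for V: V = ΔP·D²/(32μL) = 84.89·(0.3503)²/(32·0.0171·345.7) = 0.05507 m/s.
Check: Re = ρVD/μ = 909.2·0.05507·0.3503/0.0171 = 1026 < 2300, so the laminar assumption holds.

V ≈ 0.05507 m/s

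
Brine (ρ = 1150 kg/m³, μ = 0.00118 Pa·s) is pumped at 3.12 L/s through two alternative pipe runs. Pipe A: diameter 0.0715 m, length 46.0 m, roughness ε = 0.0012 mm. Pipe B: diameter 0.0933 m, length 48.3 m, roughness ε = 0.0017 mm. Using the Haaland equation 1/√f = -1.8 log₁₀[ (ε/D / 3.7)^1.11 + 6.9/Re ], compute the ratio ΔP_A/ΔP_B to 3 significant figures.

Pipe A: V = Q/A = 0.00312/0.004015 = 0.7771 m/s; Re = 5.415e+04; ε/D = 1.68e-05; Haaland → f = 0.02039; ΔP_A = f(L/D)(ρV²/2) = 4554 Pa.
Pipe B: V = Q/A = 0.00312/0.006837 = 0.4564 m/s; Re = 4.15e+04; ε/D = 1.82e-05; Haaland → f = 0.02165; ΔP_B = f(L/D)(ρV²/2) = 1342 Pa.
ΔP_A/ΔP_B = 4554/1342 = 3.39.

ΔP_A/ΔP_B ≈ 3.39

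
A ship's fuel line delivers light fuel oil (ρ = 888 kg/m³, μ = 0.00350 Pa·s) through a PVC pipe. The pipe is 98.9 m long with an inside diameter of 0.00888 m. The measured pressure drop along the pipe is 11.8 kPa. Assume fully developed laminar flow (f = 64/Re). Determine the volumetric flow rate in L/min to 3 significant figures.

Q ≈ 0.312 L/min

For laminar flow, f = 64/Re with Re = ρVD/μ, so Darcy-Weisbach reduces to ΔP = 32μLV/D². Solving for V: V = ΔP·D²/(32μL) = 1.18e+04·(0.00888)²/(32·0.0035·98.9) = 0.084 m/s.
Check: Re = ρVD/μ = 888·0.084·0.00888/0.0035 = 189.3 < 2300, so the laminar assumption holds.
Q = V·A = 0.084·(π/4·0.00888²) = 5.202e-06 m³/s = 0.312 L/min.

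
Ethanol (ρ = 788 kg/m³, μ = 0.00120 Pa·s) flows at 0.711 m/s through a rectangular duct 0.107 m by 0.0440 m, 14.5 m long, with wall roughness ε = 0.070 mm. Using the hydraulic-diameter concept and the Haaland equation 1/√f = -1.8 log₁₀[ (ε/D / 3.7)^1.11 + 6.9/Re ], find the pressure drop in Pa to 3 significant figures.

Hydraulic diameter D_h = 4A/P = 4·(0.107·0.044)/(2·(0.107+0.044)) = 0.01883/0.302 = 0.06236 m.
Re = ρVD_h/μ = 788·0.711·0.06236/0.0012 = 2.911e+04.
ε/D_h = 7e-05/0.06236 = 0.00112; Haaland gives 1/√f = -1.8 log₁₀[0.000124+0.000237] = 6.195, so f = 0.02605.
ΔP = f(L/D_h)(ρV²/2) = 0.02605·14.5/0.06236·199.2 = 1207 Pa.

ΔP ≈ 1210 Pa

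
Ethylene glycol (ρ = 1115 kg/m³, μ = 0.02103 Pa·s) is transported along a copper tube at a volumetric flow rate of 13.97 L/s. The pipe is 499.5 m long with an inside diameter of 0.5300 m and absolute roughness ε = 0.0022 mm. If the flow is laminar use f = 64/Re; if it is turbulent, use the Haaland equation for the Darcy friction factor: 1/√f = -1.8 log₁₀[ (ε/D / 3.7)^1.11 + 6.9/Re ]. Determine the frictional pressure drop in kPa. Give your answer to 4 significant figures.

ΔP ≈ 0.07578 kPa

Q = 13.97 L/s = 13.97/1000 = 0.01397 m³/s.
Cross-sectional area A = πD²/4 = π(0.53)²/4 = 0.2206 m²; mean velocity V = Q/A = 0.01397/0.2206 = 0.06332 m/s.
Reynolds number Re = ρVD/μ = 1115 · 0.06332 · 0.53 / 0.021 = 1779.
Re < 2300 → laminar flow, so f = 64/Re = 64/1779 = 0.03597 (the turbulent correlation is not needed).
Darcy-Weisbach: ΔP = f(L/D)(ρV²/2) = 0.03597·(499.5/0.53)·(1115·0.06332²/2) = 0.03597·942.5·2.235 = 75.78 Pa.
ΔP = 75.78 Pa = 0.07578 kPa.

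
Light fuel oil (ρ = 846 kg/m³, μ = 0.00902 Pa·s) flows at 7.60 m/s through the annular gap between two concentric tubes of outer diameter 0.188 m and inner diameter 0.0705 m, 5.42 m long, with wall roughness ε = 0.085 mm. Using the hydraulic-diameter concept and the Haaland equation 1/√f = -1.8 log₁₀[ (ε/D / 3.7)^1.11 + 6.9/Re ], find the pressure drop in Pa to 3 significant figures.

ΔP ≈ 24100 Pa

Hydraulic diameter D_h = 4A/P = D_o - D_i = 0.188 - 0.0705 = 0.1175 m.
Re = ρVD_h/μ = 846·7.6·0.1175/0.00902 = 8.376e+04.
ε/D_h = 8.5e-05/0.1175 = 0.000723; Haaland gives 1/√f = -1.8 log₁₀[7.64e-05+8.24e-05] = 6.838, so f = 0.02138.
ΔP = f(L/D_h)(ρV²/2) = 0.02138·5.42/0.1175·2.443e+04 = 2.41e+04 Pa.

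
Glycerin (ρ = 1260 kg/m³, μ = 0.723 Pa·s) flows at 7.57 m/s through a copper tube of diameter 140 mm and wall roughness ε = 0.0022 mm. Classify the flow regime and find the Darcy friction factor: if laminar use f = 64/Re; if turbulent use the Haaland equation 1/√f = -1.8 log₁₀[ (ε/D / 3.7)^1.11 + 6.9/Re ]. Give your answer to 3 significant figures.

Re = ρVD/μ = 1260·7.57·0.14/0.723 = 1847.
Re < 2300 → laminar, so f = 64/Re = 0.03465 (roughness is irrelevant in laminar flow).

f ≈ 0.0347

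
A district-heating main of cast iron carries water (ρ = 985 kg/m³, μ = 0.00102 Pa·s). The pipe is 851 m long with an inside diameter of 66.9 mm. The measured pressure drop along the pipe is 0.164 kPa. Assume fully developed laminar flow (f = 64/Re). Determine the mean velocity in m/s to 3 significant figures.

V ≈ 0.0264 m/s

For laminar flow, f = 64/Re with Re = ρVD/μ, so Darcy-Weisbach reduces to ΔP = 32μLV/D². Solving for V: V = ΔP·D²/(32μL) = 164·(0.0669)²/(32·0.00102·851) = 0.02643 m/s.
Check: Re = ρVD/μ = 985·0.02643·0.0669/0.00102 = 1707 < 2300, so the laminar assumption holds.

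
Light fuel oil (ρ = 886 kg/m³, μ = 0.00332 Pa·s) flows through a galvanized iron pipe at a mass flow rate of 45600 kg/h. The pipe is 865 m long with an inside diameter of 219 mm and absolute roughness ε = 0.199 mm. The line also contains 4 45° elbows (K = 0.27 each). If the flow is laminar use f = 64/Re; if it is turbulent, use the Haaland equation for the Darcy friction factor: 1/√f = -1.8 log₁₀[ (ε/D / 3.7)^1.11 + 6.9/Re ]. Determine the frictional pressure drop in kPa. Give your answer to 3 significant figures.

ṁ = 45600 kg/h = 45600/3600 = 12.67 kg/s.
A = πD²/4 = π(0.219)²/4 = 0.03767 m²; mean velocity V = ṁ/(ρA) = 12.67/(886 · 0.03767) = 0.3795 m/s.
Reynolds number Re = ρVD/μ = 886 · 0.3795 · 0.219 / 0.00332 = 2.218e+04.
Re > 4000 → turbulent. Relative roughness ε/D = 0.000199/0.219 = 0.000909. Haaland: 1/√f = -1.8 log₁₀[(0.000909/3.7)^1.11 + 6.9/2.218e+04] = -1.8 log₁₀[9.84e-05 + 0.000311] = 6.098, so f = 0.02689.
Total minor-loss coefficient ΣK = 4·0.27 = 1.08.
ΔP = [f·L/D + ΣK]·(ρV²/2) = [0.02689·865/0.219 + 1.08]·(886·0.3795²/2) = [106.2 + 1.08]·63.81 = 6847 Pa.
ΔP = 6847 Pa = 6.85 kPa.

ΔP ≈ 6.85 kPa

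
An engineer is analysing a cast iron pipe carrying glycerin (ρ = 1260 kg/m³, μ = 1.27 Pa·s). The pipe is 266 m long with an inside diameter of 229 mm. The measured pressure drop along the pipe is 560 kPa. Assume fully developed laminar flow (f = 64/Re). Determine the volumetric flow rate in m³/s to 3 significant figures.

Q ≈ 0.112 m³/s

For laminar flow, f = 64/Re with Re = ρVD/μ, so Darcy-Weisbach reduces to ΔP = 32μLV/D². Solving for V: V = ΔP·D²/(32μL) = 5.6e+05·(0.229)²/(32·1.27·266) = 2.717 m/s.
Check: Re = ρVD/μ = 1260·2.717·0.229/1.27 = 617.2 < 2300, so the laminar assumption holds.
Q = V·A = 2.717·(π/4·0.229²) = 0.1119 m³/s = 0.112 m³/s.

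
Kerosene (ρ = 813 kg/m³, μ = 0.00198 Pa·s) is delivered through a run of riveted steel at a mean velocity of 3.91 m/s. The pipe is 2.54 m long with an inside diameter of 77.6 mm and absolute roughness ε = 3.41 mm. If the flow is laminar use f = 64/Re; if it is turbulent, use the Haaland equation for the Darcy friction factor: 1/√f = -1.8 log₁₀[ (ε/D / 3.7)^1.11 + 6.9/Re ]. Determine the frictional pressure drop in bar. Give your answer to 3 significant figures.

ΔP ≈ 0.138 bar

Reynolds number Re = ρVD/μ = 813 · 3.91 · 0.0776 / 0.00198 = 1.246e+05.
Re > 4000 → turbulent. Relative roughness ε/D = 0.00341/0.0776 = 0.0439. Haaland: 1/√f = -1.8 log₁₀[(0.0439/3.7)^1.11 + 6.9/1.246e+05] = -1.8 log₁₀[0.00729 + 5.54e-05] = 3.841, so f = 0.06779.
Darcy-Weisbach: ΔP = f(L/D)(ρV²/2) = 0.06779·(2.54/0.0776)·(813·3.91²/2) = 0.06779·32.73·6215 = 1.379e+04 Pa.
ΔP = 1.379e+04 Pa = 0.138 bar.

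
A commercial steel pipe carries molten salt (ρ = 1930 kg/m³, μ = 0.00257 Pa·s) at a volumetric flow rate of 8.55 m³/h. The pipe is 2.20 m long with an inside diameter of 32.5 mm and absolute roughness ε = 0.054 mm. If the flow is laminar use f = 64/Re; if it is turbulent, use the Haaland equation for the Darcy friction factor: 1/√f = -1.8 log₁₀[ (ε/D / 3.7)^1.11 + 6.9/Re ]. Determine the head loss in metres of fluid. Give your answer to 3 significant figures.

Q = 8.55 m³/h = 8.55/3600 = 0.002375 m³/s.
Cross-sectional area A = πD²/4 = π(0.0325)²/4 = 0.0008296 m²; mean velocity V = Q/A = 0.002375/0.0008296 = 2.863 m/s.
Reynolds number Re = ρVD/μ = 1930 · 2.863 · 0.0325 / 0.00257 = 6.987e+04.
Re > 4000 → turbulent. Relative roughness ε/D = 5.4e-05/0.0325 = 0.00166. Haaland: 1/√f = -1.8 log₁₀[(0.00166/3.7)^1.11 + 6.9/6.987e+04] = -1.8 log₁₀[0.000192 + 9.87e-05] = 6.365, so f = 0.02469.
Darcy-Weisbach: ΔP = f(L/D)(ρV²/2) = 0.02469·(2.2/0.0325)·(1930·2.863²/2) = 0.02469·67.69·7909 = 1.322e+04 Pa.
Head loss h_f = ΔP/(ρg) = 1.322e+04/(1930·9.81) = 0.698 m.

h_f ≈ 0.698 m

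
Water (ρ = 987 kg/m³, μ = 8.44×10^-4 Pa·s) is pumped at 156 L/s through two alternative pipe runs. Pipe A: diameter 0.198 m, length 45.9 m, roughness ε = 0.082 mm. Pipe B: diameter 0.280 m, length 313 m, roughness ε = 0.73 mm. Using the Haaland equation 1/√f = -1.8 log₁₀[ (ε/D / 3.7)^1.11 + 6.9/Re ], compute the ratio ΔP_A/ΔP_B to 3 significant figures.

ΔP_A/ΔP_B ≈ 0.539

Pipe A: V = Q/A = 0.156/0.03079 = 5.066 m/s; Re = 1.173e+06; ε/D = 0.000414; Haaland → f = 0.01648; ΔP_A = f(L/D)(ρV²/2) = 4.839e+04 Pa.
Pipe B: V = Q/A = 0.156/0.06158 = 2.533 m/s; Re = 8.296e+05; ε/D = 0.00261; Haaland → f = 0.02538; ΔP_B = f(L/D)(ρV²/2) = 8.985e+04 Pa.
ΔP_A/ΔP_B = 4.839e+04/8.985e+04 = 0.539.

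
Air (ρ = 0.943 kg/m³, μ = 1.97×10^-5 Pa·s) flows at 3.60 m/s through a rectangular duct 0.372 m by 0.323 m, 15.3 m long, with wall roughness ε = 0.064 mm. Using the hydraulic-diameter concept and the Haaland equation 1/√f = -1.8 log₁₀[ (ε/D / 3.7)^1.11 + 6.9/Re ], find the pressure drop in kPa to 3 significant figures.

Hydraulic diameter D_h = 4A/P = 4·(0.372·0.323)/(2·(0.372+0.323)) = 0.4806/1.39 = 0.3458 m.
Re = ρVD_h/μ = 0.943·3.6·0.3458/1.97e-05 = 5.959e+04.
ε/D_h = 6.4e-05/0.3458 = 0.000185; Haaland gives 1/√f = -1.8 log₁₀[1.68e-05+0.000116] = 6.979, so f = 0.02053.
ΔP = f(L/D_h)(ρV²/2) = 0.02053·15.3/0.3458·6.111 = 5.551 Pa.
ΔP = 0.00555 kPa.

ΔP ≈ 0.00555 kPa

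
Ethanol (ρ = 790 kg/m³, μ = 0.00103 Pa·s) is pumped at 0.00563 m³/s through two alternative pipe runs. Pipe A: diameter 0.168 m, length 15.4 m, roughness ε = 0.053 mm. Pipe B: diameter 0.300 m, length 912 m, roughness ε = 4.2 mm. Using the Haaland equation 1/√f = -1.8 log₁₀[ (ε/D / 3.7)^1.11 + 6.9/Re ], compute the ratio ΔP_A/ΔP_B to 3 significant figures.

Pipe A: V = Q/A = 0.00563/0.02217 = 0.254 m/s; Re = 3.273e+04; ε/D = 0.000315; Haaland → f = 0.02358; ΔP_A = f(L/D)(ρV²/2) = 55.09 Pa.
Pipe B: V = Q/A = 0.00563/0.07069 = 0.07965 m/s; Re = 1.833e+04; ε/D = 0.014; Haaland → f = 0.04513; ΔP_B = f(L/D)(ρV²/2) = 343.8 Pa.
ΔP_A/ΔP_B = 55.09/343.8 = 0.160.

ΔP_A/ΔP_B ≈ 0.160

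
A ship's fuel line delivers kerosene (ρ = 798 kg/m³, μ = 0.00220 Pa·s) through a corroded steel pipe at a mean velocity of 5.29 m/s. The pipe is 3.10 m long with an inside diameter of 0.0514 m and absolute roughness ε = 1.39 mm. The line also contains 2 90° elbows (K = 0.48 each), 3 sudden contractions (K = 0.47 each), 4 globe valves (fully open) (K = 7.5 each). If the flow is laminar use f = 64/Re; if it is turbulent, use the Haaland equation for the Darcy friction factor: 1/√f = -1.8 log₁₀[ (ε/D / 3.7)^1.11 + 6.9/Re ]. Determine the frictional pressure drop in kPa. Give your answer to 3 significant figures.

Reynolds number Re = ρVD/μ = 798 · 5.29 · 0.0514 / 0.0022 = 9.863e+04.
Re > 4000 → turbulent. Relative roughness ε/D = 0.00139/0.0514 = 0.027. Haaland: 1/√f = -1.8 log₁₀[(0.027/3.7)^1.11 + 6.9/9.863e+04] = -1.8 log₁₀[0.00425 + 7e-05] = 4.255, so f = 0.05523.
Total minor-loss coefficient ΣK = 2·0.48 + 3·0.47 + 4·7.5 = 32.4.
ΔP = [f·L/D + ΣK]·(ρV²/2) = [0.05523·3.1/0.0514 + 32.4]·(798·5.29²/2) = [3.331 + 32.4]·1.117e+04 = 3.986e+05 Pa.
ΔP = 3.986e+05 Pa = 399 kPa.

ΔP ≈ 399 kPa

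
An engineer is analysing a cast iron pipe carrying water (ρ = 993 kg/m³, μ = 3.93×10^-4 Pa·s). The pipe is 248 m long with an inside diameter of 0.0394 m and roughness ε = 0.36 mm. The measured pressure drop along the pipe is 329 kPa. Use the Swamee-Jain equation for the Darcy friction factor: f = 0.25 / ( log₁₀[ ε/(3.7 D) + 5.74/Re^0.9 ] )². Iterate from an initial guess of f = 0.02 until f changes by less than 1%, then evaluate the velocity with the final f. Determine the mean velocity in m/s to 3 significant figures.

V ≈ 1.68 m/s

Rearranging Darcy-Weisbach: V = √(2·ΔP·D/(f·L·ρ)). With ε/D = 0.00036/0.0394 = 0.00914, iterate starting from f = 0.02:
  f = 0.02 → V = √(2·3.29e+05·0.0394/(0.02·248·993)) = 2.294 m/s; Re = ρVD/μ = 2.284e+05; f → 0.0372
  f = 0.0372 → V = 1.682 m/s; Re = 1.675e+05; f → 0.03733
Converged (Δf/f < 1%). With the final f = 0.03733: V = √(2·3.29e+05·0.0394/(0.03733·248·993)) = 1.679 m/s.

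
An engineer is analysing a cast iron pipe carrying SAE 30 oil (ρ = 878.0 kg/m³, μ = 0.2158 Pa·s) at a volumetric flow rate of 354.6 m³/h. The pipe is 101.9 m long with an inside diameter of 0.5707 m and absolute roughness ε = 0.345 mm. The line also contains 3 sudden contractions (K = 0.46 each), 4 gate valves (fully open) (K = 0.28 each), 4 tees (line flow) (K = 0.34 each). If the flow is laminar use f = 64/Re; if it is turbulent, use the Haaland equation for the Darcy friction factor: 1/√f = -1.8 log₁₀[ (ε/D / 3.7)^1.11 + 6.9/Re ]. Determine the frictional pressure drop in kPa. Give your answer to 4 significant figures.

Q = 354.6 m³/h = 354.6/3600 = 0.0985 m³/s.
Cross-sectional area A = πD²/4 = π(0.5707)²/4 = 0.2558 m²; mean velocity V = Q/A = 0.0985/0.2558 = 0.3851 m/s.
Reynolds number Re = ρVD/μ = 878 · 0.3851 · 0.5707 / 0.216 = 894.1.
Re < 2300 → laminar flow, so f = 64/Re = 64/894.1 = 0.07158 (the turbulent correlation is not needed).
Total minor-loss coefficient ΣK = 3·0.46 + 4·0.28 + 4·0.34 = 3.86.
ΔP = [f·L/D + ΣK]·(ρV²/2) = [0.07158·101.9/0.5707 + 3.86]·(878·0.3851²/2) = [12.78 + 3.86]·65.09 = 1083 Pa.
ΔP = 1083 Pa = 1.083 kPa.

ΔP ≈ 1.083 kPa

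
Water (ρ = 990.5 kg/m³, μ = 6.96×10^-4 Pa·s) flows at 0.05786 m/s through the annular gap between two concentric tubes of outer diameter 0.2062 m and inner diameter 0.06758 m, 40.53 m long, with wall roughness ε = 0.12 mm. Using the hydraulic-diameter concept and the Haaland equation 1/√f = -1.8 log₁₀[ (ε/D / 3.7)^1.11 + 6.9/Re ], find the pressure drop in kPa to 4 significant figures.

ΔP ≈ 0.01502 kPa

Hydraulic diameter D_h = 4A/P = D_o - D_i = 0.2062 - 0.06758 = 0.1386 m.
Re = ρVD_h/μ = 990.5·0.05786·0.1386/0.000696 = 1.141e+04.
ε/D_h = 0.00012/0.1386 = 0.000866; Haaland gives 1/√f = -1.8 log₁₀[9.33e-05+0.000605] = 5.681, so f = 0.03098.
ΔP = f(L/D_h)(ρV²/2) = 0.03098·40.53/0.1386·1.658 = 15.02 Pa.
ΔP = 0.01502 kPa.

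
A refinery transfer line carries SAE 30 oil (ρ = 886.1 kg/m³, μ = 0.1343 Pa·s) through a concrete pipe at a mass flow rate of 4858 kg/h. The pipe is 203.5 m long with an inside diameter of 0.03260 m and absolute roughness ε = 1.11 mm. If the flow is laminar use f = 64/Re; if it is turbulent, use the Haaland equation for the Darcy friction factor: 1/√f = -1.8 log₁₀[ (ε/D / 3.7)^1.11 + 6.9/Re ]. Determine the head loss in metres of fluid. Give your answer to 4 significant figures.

h_f ≈ 172.7 m

ṁ = 4858 kg/h = 4858/3600 = 1.349 kg/s.
A = πD²/4 = π(0.0326)²/4 = 0.0008347 m²; mean velocity V = ṁ/(ρA) = 1.349/(886.1 · 0.0008347) = 1.825 m/s.
Reynolds number Re = ρVD/μ = 886.1 · 1.825 · 0.0326 / 0.134 = 392.4.
Re < 2300 → laminar flow, so f = 64/Re = 64/392.4 = 0.1631 (the turbulent correlation is not needed).
Darcy-Weisbach: ΔP = f(L/D)(ρV²/2) = 0.1631·(203.5/0.0326)·(886.1·1.825²/2) = 0.1631·6242·1475 = 1.501e+06 Pa.
Head loss h_f = ΔP/(ρg) = 1.501e+06/(886.1·9.81) = 172.7 m.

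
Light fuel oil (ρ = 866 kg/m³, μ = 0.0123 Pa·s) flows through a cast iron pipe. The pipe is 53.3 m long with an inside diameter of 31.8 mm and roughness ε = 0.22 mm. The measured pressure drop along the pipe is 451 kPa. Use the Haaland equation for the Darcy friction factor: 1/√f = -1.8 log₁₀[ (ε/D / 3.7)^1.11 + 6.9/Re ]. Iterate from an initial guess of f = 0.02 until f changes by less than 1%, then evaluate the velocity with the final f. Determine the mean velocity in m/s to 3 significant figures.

V ≈ 3.92 m/s

Rearranging Darcy-Weisbach: V = √(2·ΔP·D/(f·L·ρ)). With ε/D = 0.00022/0.0318 = 0.00692, iterate starting from f = 0.02:
  f = 0.02 → V = √(2·4.51e+05·0.0318/(0.02·53.3·866)) = 5.574 m/s; Re = ρVD/μ = 1.248e+04; f → 0.03862
  f = 0.03862 → V = 4.011 m/s; Re = 8981; f → 0.04028
  f = 0.04028 → V = 3.928 m/s; Re = 8794; f → 0.0404
Converged (Δf/f < 1%). With the final f = 0.0404: V = √(2·4.51e+05·0.0318/(0.0404·53.3·866)) = 3.922 m/s.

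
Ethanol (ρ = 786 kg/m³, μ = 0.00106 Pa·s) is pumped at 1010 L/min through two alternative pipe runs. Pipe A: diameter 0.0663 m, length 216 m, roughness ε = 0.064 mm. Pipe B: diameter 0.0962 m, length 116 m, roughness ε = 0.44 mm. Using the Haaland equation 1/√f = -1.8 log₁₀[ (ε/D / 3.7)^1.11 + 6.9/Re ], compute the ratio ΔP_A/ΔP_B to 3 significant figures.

Pipe A: V = Q/A = 0.01683/0.003452 = 4.876 m/s; Re = 2.397e+05; ε/D = 0.000965; Haaland → f = 0.02058; ΔP_A = f(L/D)(ρV²/2) = 6.264e+05 Pa.
Pipe B: V = Q/A = 0.01683/0.007268 = 2.316 m/s; Re = 1.652e+05; ε/D = 0.00457; Haaland → f = 0.03018; ΔP_B = f(L/D)(ρV²/2) = 7.67e+04 Pa.
ΔP_A/ΔP_B = 6.264e+05/7.67e+04 = 8.17.

ΔP_A/ΔP_B ≈ 8.17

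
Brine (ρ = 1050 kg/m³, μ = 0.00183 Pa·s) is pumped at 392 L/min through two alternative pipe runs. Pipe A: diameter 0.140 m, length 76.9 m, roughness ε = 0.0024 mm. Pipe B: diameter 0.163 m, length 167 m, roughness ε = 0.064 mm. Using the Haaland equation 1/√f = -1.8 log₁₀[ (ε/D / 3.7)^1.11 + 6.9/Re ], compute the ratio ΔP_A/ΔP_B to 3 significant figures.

Pipe A: V = Q/A = 0.006533/0.01539 = 0.4244 m/s; Re = 3.409e+04; ε/D = 1.71e-05; Haaland → f = 0.02265; ΔP_A = f(L/D)(ρV²/2) = 1177 Pa.
Pipe B: V = Q/A = 0.006533/0.02087 = 0.3131 m/s; Re = 2.928e+04; ε/D = 0.000393; Haaland → f = 0.02433; ΔP_B = f(L/D)(ρV²/2) = 1283 Pa.
ΔP_A/ΔP_B = 1177/1283 = 0.917.

ΔP_A/ΔP_B ≈ 0.917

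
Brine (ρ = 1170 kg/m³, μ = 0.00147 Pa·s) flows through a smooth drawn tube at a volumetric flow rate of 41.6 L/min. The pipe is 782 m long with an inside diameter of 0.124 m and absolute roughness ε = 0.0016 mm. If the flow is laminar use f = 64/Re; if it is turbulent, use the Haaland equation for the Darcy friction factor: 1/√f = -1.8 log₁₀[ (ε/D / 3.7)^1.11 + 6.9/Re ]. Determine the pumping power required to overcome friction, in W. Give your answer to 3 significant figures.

P ≈ 0.306 W

Q = 41.6 L/min = 41.6/60000 = 0.0006933 m³/s.
Cross-sectional area A = πD²/4 = π(0.124)²/4 = 0.01208 m²; mean velocity V = Q/A = 0.0006933/0.01208 = 0.05741 m/s.
Reynolds number Re = ρVD/μ = 1170 · 0.05741 · 0.124 / 0.00147 = 5666.
Re > 4000 → turbulent. Relative roughness ε/D = 1.6e-06/0.124 = 1.29e-05. Haaland: 1/√f = -1.8 log₁₀[(1.29e-05/3.7)^1.11 + 6.9/5666] = -1.8 log₁₀[8.75e-07 + 0.00122] = 5.245, so f = 0.03634.
Darcy-Weisbach: ΔP = f(L/D)(ρV²/2) = 0.03634·(782/0.124)·(1170·0.05741²/2) = 0.03634·6306·1.928 = 442 Pa.
Pumping power P = QΔP = 0.0006933·442 = 0.3064 W = 0.306 W.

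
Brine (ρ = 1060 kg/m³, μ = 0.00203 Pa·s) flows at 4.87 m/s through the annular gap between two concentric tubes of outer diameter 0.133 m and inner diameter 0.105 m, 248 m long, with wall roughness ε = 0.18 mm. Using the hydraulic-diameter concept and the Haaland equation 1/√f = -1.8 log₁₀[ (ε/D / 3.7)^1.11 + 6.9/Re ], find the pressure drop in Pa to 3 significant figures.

Hydraulic diameter D_h = 4A/P = D_o - D_i = 0.133 - 0.105 = 0.028 m.
Re = ρVD_h/μ = 1060·4.87·0.028/0.00203 = 7.12e+04.
ε/D_h = 0.00018/0.028 = 0.00643; Haaland gives 1/√f = -1.8 log₁₀[0.000864+9.69e-05] = 5.432, so f = 0.0339.
ΔP = f(L/D_h)(ρV²/2) = 0.0339·248/0.028·1.257e+04 = 3.774e+06 Pa.

ΔP ≈ 3.77×10^6 Pa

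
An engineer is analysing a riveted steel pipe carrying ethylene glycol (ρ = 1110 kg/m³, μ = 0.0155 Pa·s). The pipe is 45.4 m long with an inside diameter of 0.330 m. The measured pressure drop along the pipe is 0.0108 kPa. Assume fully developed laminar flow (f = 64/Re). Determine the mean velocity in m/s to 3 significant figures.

For laminar flow, f = 64/Re with Re = ρVD/μ, so Darcy-Weisbach reduces to ΔP = 32μLV/D². Solving for V: V = ΔP·D²/(32μL) = 10.8·(0.33)²/(32·0.0155·45.4) = 0.05223 m/s.
Check: Re = ρVD/μ = 1110·0.05223·0.33/0.0155 = 1234 < 2300, so the laminar assumption holds.

V ≈ 0.0522 m/s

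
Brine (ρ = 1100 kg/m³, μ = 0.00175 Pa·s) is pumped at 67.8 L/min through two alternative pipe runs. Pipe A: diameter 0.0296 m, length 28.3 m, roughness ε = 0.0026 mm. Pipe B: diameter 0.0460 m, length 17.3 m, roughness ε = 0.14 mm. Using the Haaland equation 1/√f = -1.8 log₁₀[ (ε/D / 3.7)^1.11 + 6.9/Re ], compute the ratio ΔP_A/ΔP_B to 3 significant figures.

Pipe A: V = Q/A = 0.00113/0.0006881 = 1.642 m/s; Re = 3.055e+04; ε/D = 8.78e-05; Haaland → f = 0.02339; ΔP_A = f(L/D)(ρV²/2) = 3.317e+04 Pa.
Pipe B: V = Q/A = 0.00113/0.001662 = 0.6799 m/s; Re = 1.966e+04; ε/D = 0.00304; Haaland → f = 0.03134; ΔP_B = f(L/D)(ρV²/2) = 2997 Pa.
ΔP_A/ΔP_B = 3.317e+04/2997 = 11.1.

ΔP_A/ΔP_B ≈ 11.1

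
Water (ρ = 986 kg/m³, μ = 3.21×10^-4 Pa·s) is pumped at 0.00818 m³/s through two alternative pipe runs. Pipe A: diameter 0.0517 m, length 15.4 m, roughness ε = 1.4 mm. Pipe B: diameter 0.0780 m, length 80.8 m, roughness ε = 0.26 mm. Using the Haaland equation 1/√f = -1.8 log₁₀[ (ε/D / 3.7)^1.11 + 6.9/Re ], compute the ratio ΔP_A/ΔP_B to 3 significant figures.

Pipe A: V = Q/A = 0.00818/0.002099 = 3.897 m/s; Re = 6.188e+05; ε/D = 0.0271; Haaland → f = 0.05498; ΔP_A = f(L/D)(ρV²/2) = 1.226e+05 Pa.
Pipe B: V = Q/A = 0.00818/0.004778 = 1.712 m/s; Re = 4.101e+05; ε/D = 0.00333; Haaland → f = 0.02729; ΔP_B = f(L/D)(ρV²/2) = 4.084e+04 Pa.
ΔP_A/ΔP_B = 1.226e+05/4.084e+04 = 3.00.

ΔP_A/ΔP_B ≈ 3.00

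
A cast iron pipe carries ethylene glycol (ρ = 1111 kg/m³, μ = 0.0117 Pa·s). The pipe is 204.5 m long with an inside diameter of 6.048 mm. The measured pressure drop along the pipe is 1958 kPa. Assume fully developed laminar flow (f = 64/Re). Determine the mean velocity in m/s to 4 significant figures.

V ≈ 0.9354 m/s

For laminar flow, f = 64/Re with Re = ρVD/μ, so Darcy-Weisbach reduces to ΔP = 32μLV/D². Solving for V: V = ΔP·D²/(32μL) = 1.958e+06·(0.006048)²/(32·0.0117·204.5) = 0.9354 m/s.
Check: Re = ρVD/μ = 1111·0.9354·0.006048/0.0117 = 537.2 < 2300, so the laminar assumption holds.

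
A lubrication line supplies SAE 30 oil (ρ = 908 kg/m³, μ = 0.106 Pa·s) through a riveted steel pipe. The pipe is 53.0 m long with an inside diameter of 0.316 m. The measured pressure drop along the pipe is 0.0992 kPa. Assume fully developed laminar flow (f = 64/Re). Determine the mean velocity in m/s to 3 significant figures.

For laminar flow, f = 64/Re with Re = ρVD/μ, so Darcy-Weisbach reduces to ΔP = 32μLV/D². Solving for V: V = ΔP·D²/(32μL) = 99.2·(0.316)²/(32·0.106·53) = 0.0551 m/s.
Check: Re = ρVD/μ = 908·0.0551·0.316/0.106 = 149.1 < 2300, so the laminar assumption holds.

V ≈ 0.0551 m/s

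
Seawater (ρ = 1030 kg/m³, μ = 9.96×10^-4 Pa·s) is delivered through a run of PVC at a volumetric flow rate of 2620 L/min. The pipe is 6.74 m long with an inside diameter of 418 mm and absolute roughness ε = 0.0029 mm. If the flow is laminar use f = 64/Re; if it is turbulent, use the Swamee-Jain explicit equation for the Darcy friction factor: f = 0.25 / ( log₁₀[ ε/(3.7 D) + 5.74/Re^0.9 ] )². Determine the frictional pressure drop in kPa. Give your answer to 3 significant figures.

Q = 2620 L/min = 2620/60000 = 0.04367 m³/s.
Cross-sectional area A = πD²/4 = π(0.418)²/4 = 0.1372 m²; mean velocity V = Q/A = 0.04367/0.1372 = 0.3182 m/s.
Reynolds number Re = ρVD/μ = 1030 · 0.3182 · 0.418 / 0.000996 = 1.376e+05.
Re > 4000 → turbulent. Relative roughness ε/D = 2.9e-06/0.418 = 6.94e-06. Swamee-Jain: f = 0.25/(log₁₀[6.94e-06/3.7 + 5.74/1.376e+05^0.9])² = 0.25/(log₁₀[1.88e-06 + 0.000136])² = 0.25/(-3.86)² = 0.01678.
Darcy-Weisbach: ΔP = f(L/D)(ρV²/2) = 0.01678·(6.74/0.418)·(1030·0.3182²/2) = 0.01678·16.12·52.15 = 14.11 Pa.
ΔP = 14.11 Pa = 0.0141 kPa.

ΔP ≈ 0.0141 kPa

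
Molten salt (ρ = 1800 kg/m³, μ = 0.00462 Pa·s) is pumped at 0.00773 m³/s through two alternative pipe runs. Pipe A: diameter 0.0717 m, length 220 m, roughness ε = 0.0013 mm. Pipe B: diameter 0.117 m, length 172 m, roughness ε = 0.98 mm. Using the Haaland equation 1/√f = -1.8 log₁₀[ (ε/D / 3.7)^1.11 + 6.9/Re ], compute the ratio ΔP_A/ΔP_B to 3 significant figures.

ΔP_A/ΔP_B ≈ 8.04

Pipe A: V = Q/A = 0.00773/0.004038 = 1.914 m/s; Re = 5.348e+04; ε/D = 1.81e-05; Haaland → f = 0.02045; ΔP_A = f(L/D)(ρV²/2) = 2.07e+05 Pa.
Pipe B: V = Q/A = 0.00773/0.01075 = 0.719 m/s; Re = 3.277e+04; ε/D = 0.00838; Haaland → f = 0.03764; ΔP_B = f(L/D)(ρV²/2) = 2.574e+04 Pa.
ΔP_A/ΔP_B = 2.07e+05/2.574e+04 = 8.04.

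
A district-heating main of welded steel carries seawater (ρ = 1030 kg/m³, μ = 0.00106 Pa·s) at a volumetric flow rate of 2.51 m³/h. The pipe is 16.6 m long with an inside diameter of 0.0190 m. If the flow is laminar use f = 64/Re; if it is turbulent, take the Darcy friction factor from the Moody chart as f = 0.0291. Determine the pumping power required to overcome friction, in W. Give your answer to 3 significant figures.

Q = 2.51 m³/h = 2.51/3600 = 0.0006972 m³/s.
Cross-sectional area A = πD²/4 = π(0.019)²/4 = 0.0002835 m²; mean velocity V = Q/A = 0.0006972/0.0002835 = 2.459 m/s.
Reynolds number Re = ρVD/μ = 1030 · 2.459 · 0.019 / 0.00106 = 4.54e+04.
Re > 4000 → turbulent; use the Moody-chart value f = 0.0291.
Darcy-Weisbach: ΔP = f(L/D)(ρV²/2) = 0.0291·(16.6/0.019)·(1030·2.459²/2) = 0.0291·873.7·3114 = 7.918e+04 Pa.
Pumping power P = QΔP = 0.0006972·7.918e+04 = 55.20 W = 55.2 W.

P ≈ 55.2 W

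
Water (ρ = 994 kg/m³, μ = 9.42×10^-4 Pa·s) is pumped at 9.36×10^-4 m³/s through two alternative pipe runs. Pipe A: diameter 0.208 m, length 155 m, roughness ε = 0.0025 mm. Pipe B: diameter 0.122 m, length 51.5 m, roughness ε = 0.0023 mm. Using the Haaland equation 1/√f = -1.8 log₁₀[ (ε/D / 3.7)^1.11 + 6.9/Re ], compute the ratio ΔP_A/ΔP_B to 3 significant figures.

Pipe A: V = Q/A = 0.000936/0.03398 = 0.02755 m/s; Re = 6046; ε/D = 1.2e-05; Haaland → f = 0.03565; ΔP_A = f(L/D)(ρV²/2) = 10.02 Pa.
Pipe B: V = Q/A = 0.000936/0.01169 = 0.08007 m/s; Re = 1.031e+04; ε/D = 1.89e-05; Haaland → f = 0.03065; ΔP_B = f(L/D)(ρV²/2) = 41.22 Pa.
ΔP_A/ΔP_B = 10.02/41.22 = 0.243.

ΔP_A/ΔP_B ≈ 0.243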